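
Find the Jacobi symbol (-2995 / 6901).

Pull out -1: (-2995 / 6901) = (-1 / 6901)·(2995 / 6901). Since 6901 ≡ 1 (mod 4), (-1 / 6901) = +1. Now have (2995 / 6901).
6901 ≡ 1 (mod 4), so quadratic reciprocity gives (2995 / 6901) = (6901 / 2995). Reduce: 6901 ≡ 911 (mod 2995). Now have (911 / 2995).
Both 911 ≡ 3 and 2995 ≡ 3 (mod 4), so reciprocity gives (911 / 2995) = -(2995 / 911). Reduce: 2995 ≡ 262 (mod 911). Now have -(262 / 911).
Factor out 2: 262 = 2·131. Since 911 ≡ 7 (mod 8), (2 / 911) = +1. Now have -(131 / 911).
Both 131 ≡ 3 and 911 ≡ 3 (mod 4), so reciprocity gives (131 / 911) = -(911 / 131). Reduce: 911 ≡ 125 (mod 131). Now have (125 / 131).
125 ≡ 1 (mod 4), so quadratic reciprocity gives (125 / 131) = (131 / 125). Reduce: 131 ≡ 6 (mod 125). Now have (6 / 125).
Factor out 2: 6 = 2·3. Since 125 ≡ 5 (mod 8), (2 / 125) = -1. Now have -(3 / 125).
125 ≡ 1 (mod 4), so quadratic reciprocity gives (3 / 125) = (125 / 3). Reduce: 125 ≡ 2 (mod 3). Now have -(2 / 3).
Factor out 2: 2 = 2. Since 3 ≡ 3 (mod 8), (2 / 3) = -1. Now have (1 / 3).
(1 / 3) = 1. Collecting the sign factors: 1.

1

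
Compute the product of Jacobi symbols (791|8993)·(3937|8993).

By multiplicativity, (791·3937|8993) = (791|8993)·(3937|8993).
First factor (791|8993):
(791|8993)
  = (8993|791)    [QR: 8993 ≡ 1 mod 4, sign kept]
  = (292|791)    [8993 ≡ 292 mod 791]
  = (73|791)    [791 ≡ 7 mod 8 ⇒ (2|791)^2 = +1]
  = (791|73)    [QR: 73 ≡ 1 mod 4, sign kept]
  = (61|73)    [791 ≡ 61 mod 73]
  = (73|61)    [QR: 61 ≡ 1 mod 4, sign kept]
  = (12|61)    [73 ≡ 12 mod 61]
  = (3|61)    [61 ≡ 5 mod 8 ⇒ (2|61)^2 = +1]
  = (61|3)    [QR: 61 ≡ 1 mod 4, sign kept]
  = (1|3)    [61 ≡ 1 mod 3]
  = 1    [(1|3) = 1]
Second factor (3937|8993):
(3937|8993)
  = (8993|3937)    [QR: 3937 ≡ 1 mod 4, sign kept]
  = (1119|3937)    [8993 ≡ 1119 mod 3937]
  = (3937|1119)    [QR: 3937 ≡ 1 mod 4, sign kept]
  = (580|1119)    [3937 ≡ 580 mod 1119]
  = (145|1119)    [1119 ≡ 7 mod 8 ⇒ (2|1119)^2 = +1]
  = (1119|145)    [QR: 145 ≡ 1 mod 4, sign kept]
  = (104|145)    [1119 ≡ 104 mod 145]
  = (13|145)    [145 ≡ 1 mod 8 ⇒ (2|145)^3 = +1]
  = (145|13)    [QR: 13 ≡ 1 mod 4, sign kept]
  = (2|13)    [145 ≡ 2 mod 13]
  = -(1|13)    [13 ≡ 5 mod 8 ⇒ (2|13) = -1]
  = -1    [(1|13) = 1]
Product: (1)·(-1) = -1.

-1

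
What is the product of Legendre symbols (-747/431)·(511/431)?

By multiplicativity, (-747·511/431) = (-747/431)·(511/431).
First factor (-747/431):
Reduce the numerator: -747 ≡ 115 (mod 431), so (-747/431) = (115/431).
Both 115 ≡ 3 and 431 ≡ 3 (mod 4), so reciprocity gives (115/431) = -(431/115). Reduce: 431 ≡ 86 (mod 115). Now have -(86/115).
Factor out 2: 86 = 2·43. Since 115 ≡ 3 (mod 8), (2/115) = -1. Now have (43/115).
Both 43 ≡ 3 and 115 ≡ 3 (mod 4), so reciprocity gives (43/115) = -(115/43). Reduce: 115 ≡ 29 (mod 43). Now have -(29/43).
29 ≡ 1 (mod 4), so quadratic reciprocity gives (29/43) = (43/29). Reduce: 43 ≡ 14 (mod 29). Now have -(14/29).
Factor out 2: 14 = 2·7. Since 29 ≡ 5 (mod 8), (2/29) = -1. Now have (7/29).
29 ≡ 1 (mod 4), so quadratic reciprocity gives (7/29) = (29/7). Reduce: 29 ≡ 1 (mod 7). Now have (1/7).
(1/7) = 1. Collecting the sign factors: 1.
Second factor (511/431):
Reduce the numerator: 511 ≡ 80 (mod 431), so (511/431) = (80/431).
Factor out 2: 80 = 2^4·5. Since 431 ≡ 7 (mod 8), (2/431) = +1, and (2/431)^4 = +1. Now have (5/431).
5 ≡ 1 (mod 4), so quadratic reciprocity gives (5/431) = (431/5). Reduce: 431 ≡ 1 (mod 5). Now have (1/5).
(1/5) = 1. Collecting the sign factors: 1.
Product: (1)·(1) = 1.

1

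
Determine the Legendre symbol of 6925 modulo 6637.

(6925|6637)
  = (288|6637)    [6925 ≡ 288 mod 6637]
  = -(9|6637)    [6637 ≡ 5 mod 8 ⇒ (2|6637)^5 = -1]
  = -(6637|9)    [QR: 9 ≡ 1 mod 4, sign kept]
  = -(4|9)    [6637 ≡ 4 mod 9]
  = -(1|9)    [9 ≡ 1 mod 8 ⇒ (2|9)^2 = +1]
  = -1    [(1|9) = 1]

-1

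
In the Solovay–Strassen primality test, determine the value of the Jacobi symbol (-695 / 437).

Reduce the numerator: -695 ≡ 179 (mod 437), so (-695 / 437) = (179 / 437).
437 ≡ 1 (mod 4), so quadratic reciprocity gives (179 / 437) = (437 / 179). Reduce: 437 ≡ 79 (mod 179). Now have (79 / 179).
Both 79 ≡ 3 and 179 ≡ 3 (mod 4), so reciprocity gives (79 / 179) = -(179 / 79). Reduce: 179 ≡ 21 (mod 79). Now have -(21 / 79).
21 ≡ 1 (mod 4), so quadratic reciprocity gives (21 / 79) = (79 / 21). Reduce: 79 ≡ 16 (mod 21). Now have -(16 / 21).
Factor out 2: 16 = 2^4. Since 21 ≡ 5 (mod 8), (2 / 21) = -1, and (2 / 21)^4 = +1. Now have -(1 / 21).
(1 / 21) = 1. Collecting the sign factors: -1.

-1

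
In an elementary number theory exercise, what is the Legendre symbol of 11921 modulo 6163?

1

Reduce the numerator: 11921 ≡ 5758 (mod 6163), so (11921/6163) = (5758/6163).
Factor out 2: 5758 = 2·2879. Since 6163 ≡ 3 (mod 8), (2/6163) = -1. Now have -(2879/6163).
Both 2879 ≡ 3 and 6163 ≡ 3 (mod 4), so reciprocity gives (2879/6163) = -(6163/2879). Reduce: 6163 ≡ 405 (mod 2879). Now have (405/2879).
405 ≡ 1 (mod 4), so quadratic reciprocity gives (405/2879) = (2879/405). Reduce: 2879 ≡ 44 (mod 405). Now have (44/405).
Factor out 2: 44 = 2^2·11. Since 405 ≡ 5 (mod 8), (2/405) = -1, and (2/405)^2 = +1. Now have (11/405).
405 ≡ 1 (mod 4), so quadratic reciprocity gives (11/405) = (405/11). Reduce: 405 ≡ 9 (mod 11). Now have (9/11).
9 ≡ 1 (mod 4), so quadratic reciprocity gives (9/11) = (11/9). Reduce: 11 ≡ 2 (mod 9). Now have (2/9).
Factor out 2: 2 = 2. Since 9 ≡ 1 (mod 8), (2/9) = +1. Now have (1/9).
(1/9) = 1. Collecting the sign factors: 1.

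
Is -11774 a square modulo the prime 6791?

Pull out -1: (-11774|6791) = (-1|6791)·(11774|6791). Since 6791 ≡ 3 (mod 4), (-1|6791) = -1. Now have -(11774|6791).
Reduce the numerator: 11774 ≡ 4983 (mod 6791), so (11774|6791) = (4983|6791).
Both 4983 ≡ 3 and 6791 ≡ 3 (mod 4), so reciprocity gives (4983|6791) = -(6791|4983). Reduce: 6791 ≡ 1808 (mod 4983). Now have (1808|4983).
Factor out 2: 1808 = 2^4·113. Since 4983 ≡ 7 (mod 8), (2|4983) = +1, and (2|4983)^4 = +1. Now have (113|4983).
113 ≡ 1 (mod 4), so quadratic reciprocity gives (113|4983) = (4983|113). Reduce: 4983 ≡ 11 (mod 113). Now have (11|113).
113 ≡ 1 (mod 4), so quadratic reciprocity gives (11|113) = (113|11). Reduce: 113 ≡ 3 (mod 11). Now have (3|11).
Both 3 ≡ 3 and 11 ≡ 3 (mod 4), so reciprocity gives (3|11) = -(11|3). Reduce: 11 ≡ 2 (mod 3). Now have -(2|3).
Factor out 2: 2 = 2. Since 3 ≡ 3 (mod 8), (2|3) = -1. Now have (1|3).
(1|3) = 1. Collecting the sign factors: 1.
The Legendre symbol is 1, so x^2 ≡ -11774 (mod 6791) has solution.

yes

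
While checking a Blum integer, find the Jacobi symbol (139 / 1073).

1

(139 / 1073)
  = (1073 / 139)    [QR: 1073 ≡ 1 mod 4, sign kept]
  = (100 / 139)    [1073 ≡ 100 mod 139]
  = (25 / 139)    [139 ≡ 3 mod 8 ⇒ (2 / 139)^2 = +1]
  = (139 / 25)    [QR: 25 ≡ 1 mod 4, sign kept]
  = (14 / 25)    [139 ≡ 14 mod 25]
  = (7 / 25)    [25 ≡ 1 mod 8 ⇒ (2 / 25) = +1]
  = (25 / 7)    [QR: 25 ≡ 1 mod 4, sign kept]
  = (4 / 7)    [25 ≡ 4 mod 7]
  = (1 / 7)    [7 ≡ 7 mod 8 ⇒ (2 / 7)^2 = +1]
  = 1    [(1 / 7) = 1]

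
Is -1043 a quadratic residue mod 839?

yes

(-1043/839)
  = -(1043/839)    [839 ≡ 3 mod 4 ⇒ (-1/839) = -1]
  = -(204/839)    [1043 ≡ 204 mod 839]
  = -(51/839)    [839 ≡ 7 mod 8 ⇒ (2/839)^2 = +1]
  = (839/51)    [QR: both ≡ 3 mod 4, sign flips]
  = (23/51)    [839 ≡ 23 mod 51]
  = -(51/23)    [QR: both ≡ 3 mod 4, sign flips]
  = -(5/23)    [51 ≡ 5 mod 23]
  = -(23/5)    [QR: 5 ≡ 1 mod 4, sign kept]
  = -(3/5)    [23 ≡ 3 mod 5]
  = -(5/3)    [QR: 5 ≡ 1 mod 4, sign kept]
  = -(2/3)    [5 ≡ 2 mod 3]
  = (1/3)    [3 ≡ 3 mod 8 ⇒ (2/3) = -1]
  = 1    [(1/3) = 1]
The Legendre symbol is 1, so x^2 ≡ -1043 (mod 839) has solution.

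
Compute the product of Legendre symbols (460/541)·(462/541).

By multiplicativity, (460·462/541) = (460/541)·(462/541).
First factor (460/541):
(460/541)
  = (115/541)    [541 ≡ 5 mod 8 ⇒ (2/541)^2 = +1]
  = (541/115)    [QR: 541 ≡ 1 mod 4, sign kept]
  = (81/115)    [541 ≡ 81 mod 115]
  = (115/81)    [QR: 81 ≡ 1 mod 4, sign kept]
  = (34/81)    [115 ≡ 34 mod 81]
  = (17/81)    [81 ≡ 1 mod 8 ⇒ (2/81) = +1]
  = (81/17)    [QR: 17 ≡ 1 mod 4, sign kept]
  = (13/17)    [81 ≡ 13 mod 17]
  = (17/13)    [QR: 13 ≡ 1 mod 4, sign kept]
  = (4/13)    [17 ≡ 4 mod 13]
  = (1/13)    [13 ≡ 5 mod 8 ⇒ (2/13)^2 = +1]
  = 1    [(1/13) = 1]
Second factor (462/541):
(462/541)
  = -(231/541)    [541 ≡ 5 mod 8 ⇒ (2/541) = -1]
  = -(541/231)    [QR: 541 ≡ 1 mod 4, sign kept]
  = -(79/231)    [541 ≡ 79 mod 231]
  = (231/79)    [QR: both ≡ 3 mod 4, sign flips]
  = (73/79)    [231 ≡ 73 mod 79]
  = (79/73)    [QR: 73 ≡ 1 mod 4, sign kept]
  = (6/73)    [79 ≡ 6 mod 73]
  = (3/73)    [73 ≡ 1 mod 8 ⇒ (2/73) = +1]
  = (73/3)    [QR: 73 ≡ 1 mod 4, sign kept]
  = (1/3)    [73 ≡ 1 mod 3]
  = 1    [(1/3) = 1]
Product: (1)·(1) = 1.

1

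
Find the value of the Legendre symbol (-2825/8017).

-1

Reduce the numerator: -2825 ≡ 5192 (mod 8017), so (-2825/8017) = (5192/8017).
Factor out 2: 5192 = 2^3·649. Since 8017 ≡ 1 (mod 8), (2/8017) = +1, and (2/8017)^3 = +1. Now have (649/8017).
649 ≡ 1 (mod 4), so quadratic reciprocity gives (649/8017) = (8017/649). Reduce: 8017 ≡ 229 (mod 649). Now have (229/649).
229 ≡ 1 (mod 4), so quadratic reciprocity gives (229/649) = (649/229). Reduce: 649 ≡ 191 (mod 229). Now have (191/229).
229 ≡ 1 (mod 4), so quadratic reciprocity gives (191/229) = (229/191). Reduce: 229 ≡ 38 (mod 191). Now have (38/191).
Factor out 2: 38 = 2·19. Since 191 ≡ 7 (mod 8), (2/191) = +1. Now have (19/191).
Both 19 ≡ 3 and 191 ≡ 3 (mod 4), so reciprocity gives (19/191) = -(191/19). Reduce: 191 ≡ 1 (mod 19). Now have -(1/19).
(1/19) = 1. Collecting the sign factors: -1.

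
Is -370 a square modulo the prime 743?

yes

(-370/743)
  = (373/743)    [-370 ≡ 373 mod 743]
  = (743/373)    [QR: 373 ≡ 1 mod 4, sign kept]
  = (370/373)    [743 ≡ 370 mod 373]
  = -(185/373)    [373 ≡ 5 mod 8 ⇒ (2/373) = -1]
  = -(373/185)    [QR: 185 ≡ 1 mod 4, sign kept]
  = -(3/185)    [373 ≡ 3 mod 185]
  = -(185/3)    [QR: 185 ≡ 1 mod 4, sign kept]
  = -(2/3)    [185 ≡ 2 mod 3]
  = (1/3)    [3 ≡ 3 mod 8 ⇒ (2/3) = -1]
  = 1    [(1/3) = 1]
The Legendre symbol is 1, so x^2 ≡ -370 (mod 743) has solution.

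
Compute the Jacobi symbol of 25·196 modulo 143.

By multiplicativity, (25·196/143) = (25/143)·(196/143).
First factor (25/143):
(25/143)
  = (143/25)    [QR: 25 ≡ 1 mod 4, sign kept]
  = (18/25)    [143 ≡ 18 mod 25]
  = (9/25)    [25 ≡ 1 mod 8 ⇒ (2/25) = +1]
  = (25/9)    [QR: 9 ≡ 1 mod 4, sign kept]
  = (7/9)    [25 ≡ 7 mod 9]
  = (9/7)    [QR: 9 ≡ 1 mod 4, sign kept]
  = (2/7)    [9 ≡ 2 mod 7]
  = (1/7)    [7 ≡ 7 mod 8 ⇒ (2/7) = +1]
  = 1    [(1/7) = 1]
Second factor (196/143):
(196/143)
  = (53/143)    [196 ≡ 53 mod 143]
  = (143/53)    [QR: 53 ≡ 1 mod 4, sign kept]
  = (37/53)    [143 ≡ 37 mod 53]
  = (53/37)    [QR: 37 ≡ 1 mod 4, sign kept]
  = (16/37)    [53 ≡ 16 mod 37]
  = (1/37)    [37 ≡ 5 mod 8 ⇒ (2/37)^4 = +1]
  = 1    [(1/37) = 1]
Product: (1)·(1) = 1.

1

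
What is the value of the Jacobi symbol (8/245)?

-1

(8/245)
  = -(1/245)    [245 ≡ 5 mod 8 ⇒ (2/245)^3 = -1]
  = -1    [(1/245) = 1]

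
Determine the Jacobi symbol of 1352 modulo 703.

Reduce the numerator: 1352 ≡ 649 (mod 703), so (1352/703) = (649/703).
649 ≡ 1 (mod 4), so quadratic reciprocity gives (649/703) = (703/649). Reduce: 703 ≡ 54 (mod 649). Now have (54/649).
Factor out 2: 54 = 2·27. Since 649 ≡ 1 (mod 8), (2/649) = +1. Now have (27/649).
649 ≡ 1 (mod 4), so quadratic reciprocity gives (27/649) = (649/27). Reduce: 649 ≡ 1 (mod 27). Now have (1/27).
(1/27) = 1. Collecting the sign factors: 1.

1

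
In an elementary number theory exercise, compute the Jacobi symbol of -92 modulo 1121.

Reduce the numerator: -92 ≡ 1029 (mod 1121), so (-92|1121) = (1029|1121).
1029 ≡ 1 (mod 4), so quadratic reciprocity gives (1029|1121) = (1121|1029). Reduce: 1121 ≡ 92 (mod 1029). Now have (92|1029).
Factor out 2: 92 = 2^2·23. Since 1029 ≡ 5 (mod 8), (2|1029) = -1, and (2|1029)^2 = +1. Now have (23|1029).
1029 ≡ 1 (mod 4), so quadratic reciprocity gives (23|1029) = (1029|23). Reduce: 1029 ≡ 17 (mod 23). Now have (17|23).
17 ≡ 1 (mod 4), so quadratic reciprocity gives (17|23) = (23|17). Reduce: 23 ≡ 6 (mod 17). Now have (6|17).
Factor out 2: 6 = 2·3. Since 17 ≡ 1 (mod 8), (2|17) = +1. Now have (3|17).
17 ≡ 1 (mod 4), so quadratic reciprocity gives (3|17) = (17|3). Reduce: 17 ≡ 2 (mod 3). Now have (2|3).
Factor out 2: 2 = 2. Since 3 ≡ 3 (mod 8), (2|3) = -1. Now have -(1|3).
(1|3) = 1. Collecting the sign factors: -1.

-1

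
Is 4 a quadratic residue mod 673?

Factor out 2: 4 = 2^2. Since 673 ≡ 1 (mod 8), (2|673) = +1, and (2|673)^2 = +1. Now have (1|673).
(1|673) = 1. Collecting the sign factors: 1.
(4|673) = 1, and 673 is prime, so 4 is a quadratic residue mod 673.

yes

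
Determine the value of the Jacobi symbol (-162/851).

Reduce the numerator: -162 ≡ 689 (mod 851), so (-162/851) = (689/851).
689 ≡ 1 (mod 4), so quadratic reciprocity gives (689/851) = (851/689). Reduce: 851 ≡ 162 (mod 689). Now have (162/689).
Factor out 2: 162 = 2·81. Since 689 ≡ 1 (mod 8), (2/689) = +1. Now have (81/689).
81 ≡ 1 (mod 4), so quadratic reciprocity gives (81/689) = (689/81). Reduce: 689 ≡ 41 (mod 81). Now have (41/81).
41 ≡ 1 (mod 4), so quadratic reciprocity gives (41/81) = (81/41). Reduce: 81 ≡ 40 (mod 41). Now have (40/41).
Factor out 2: 40 = 2^3·5. Since 41 ≡ 1 (mod 8), (2/41) = +1, and (2/41)^3 = +1. Now have (5/41).
5 ≡ 1 (mod 4), so quadratic reciprocity gives (5/41) = (41/5). Reduce: 41 ≡ 1 (mod 5). Now have (1/5).
(1/5) = 1. Collecting the sign factors: 1.

1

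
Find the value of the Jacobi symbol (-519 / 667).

(-519 / 667)
  = -(519 / 667)    [667 ≡ 3 mod 4 ⇒ (-1 / 667) = -1]
  = (667 / 519)    [QR: both ≡ 3 mod 4, sign flips]
  = (148 / 519)    [667 ≡ 148 mod 519]
  = (37 / 519)    [519 ≡ 7 mod 8 ⇒ (2 / 519)^2 = +1]
  = (519 / 37)    [QR: 37 ≡ 1 mod 4, sign kept]
  = (1 / 37)    [519 ≡ 1 mod 37]
  = 1    [(1 / 37) = 1]

1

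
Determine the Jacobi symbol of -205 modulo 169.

1

Reduce the numerator: -205 ≡ 133 (mod 169), so (-205 / 169) = (133 / 169).
133 ≡ 1 (mod 4), so quadratic reciprocity gives (133 / 169) = (169 / 133). Reduce: 169 ≡ 36 (mod 133). Now have (36 / 133).
Factor out 2: 36 = 2^2·9. Since 133 ≡ 5 (mod 8), (2 / 133) = -1, and (2 / 133)^2 = +1. Now have (9 / 133).
9 ≡ 1 (mod 4), so quadratic reciprocity gives (9 / 133) = (133 / 9). Reduce: 133 ≡ 7 (mod 9). Now have (7 / 9).
9 ≡ 1 (mod 4), so quadratic reciprocity gives (7 / 9) = (9 / 7). Reduce: 9 ≡ 2 (mod 7). Now have (2 / 7).
Factor out 2: 2 = 2. Since 7 ≡ 7 (mod 8), (2 / 7) = +1. Now have (1 / 7).
(1 / 7) = 1. Collecting the sign factors: 1.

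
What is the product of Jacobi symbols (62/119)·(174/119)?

-1

By multiplicativity, (62·174/119) = (62/119)·(174/119).
First factor (62/119):
Factor out 2: 62 = 2·31. Since 119 ≡ 7 (mod 8), (2/119) = +1. Now have (31/119).
Both 31 ≡ 3 and 119 ≡ 3 (mod 4), so reciprocity gives (31/119) = -(119/31). Reduce: 119 ≡ 26 (mod 31). Now have -(26/31).
Factor out 2: 26 = 2·13. Since 31 ≡ 7 (mod 8), (2/31) = +1. Now have -(13/31).
13 ≡ 1 (mod 4), so quadratic reciprocity gives (13/31) = (31/13). Reduce: 31 ≡ 5 (mod 13). Now have -(5/13).
5 ≡ 1 (mod 4), so quadratic reciprocity gives (5/13) = (13/5). Reduce: 13 ≡ 3 (mod 5). Now have -(3/5).
5 ≡ 1 (mod 4), so quadratic reciprocity gives (3/5) = (5/3). Reduce: 5 ≡ 2 (mod 3). Now have -(2/3).
Factor out 2: 2 = 2. Since 3 ≡ 3 (mod 8), (2/3) = -1. Now have (1/3).
(1/3) = 1. Collecting the sign factors: 1.
Second factor (174/119):
Reduce the numerator: 174 ≡ 55 (mod 119), so (174/119) = (55/119).
Both 55 ≡ 3 and 119 ≡ 3 (mod 4), so reciprocity gives (55/119) = -(119/55). Reduce: 119 ≡ 9 (mod 55). Now have -(9/55).
9 ≡ 1 (mod 4), so quadratic reciprocity gives (9/55) = (55/9). Reduce: 55 ≡ 1 (mod 9). Now have -(1/9).
(1/9) = 1. Collecting the sign factors: -1.
Product: (1)·(-1) = -1.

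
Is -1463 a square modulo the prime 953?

Reduce the numerator: -1463 ≡ 443 (mod 953), so (-1463/953) = (443/953).
953 ≡ 1 (mod 4), so quadratic reciprocity gives (443/953) = (953/443). Reduce: 953 ≡ 67 (mod 443). Now have (67/443).
Both 67 ≡ 3 and 443 ≡ 3 (mod 4), so reciprocity gives (67/443) = -(443/67). Reduce: 443 ≡ 41 (mod 67). Now have -(41/67).
41 ≡ 1 (mod 4), so quadratic reciprocity gives (41/67) = (67/41). Reduce: 67 ≡ 26 (mod 41). Now have -(26/41).
Factor out 2: 26 = 2·13. Since 41 ≡ 1 (mod 8), (2/41) = +1. Now have -(13/41).
13 ≡ 1 (mod 4), so quadratic reciprocity gives (13/41) = (41/13). Reduce: 41 ≡ 2 (mod 13). Now have -(2/13).
Factor out 2: 2 = 2. Since 13 ≡ 5 (mod 8), (2/13) = -1. Now have (1/13).
(1/13) = 1. Collecting the sign factors: 1.
The Legendre symbol is 1, so x^2 ≡ -1463 (mod 953) has solution.

yes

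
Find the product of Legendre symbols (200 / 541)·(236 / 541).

1

By multiplicativity, (200·236 / 541) = (200 / 541)·(236 / 541).
First factor (200 / 541):
Factor out 2: 200 = 2^3·25. Since 541 ≡ 5 (mod 8), (2 / 541) = -1, and (2 / 541)^3 = -1. Now have -(25 / 541).
25 ≡ 1 (mod 4), so quadratic reciprocity gives (25 / 541) = (541 / 25). Reduce: 541 ≡ 16 (mod 25). Now have -(16 / 25).
Factor out 2: 16 = 2^4. Since 25 ≡ 1 (mod 8), (2 / 25) = +1, and (2 / 25)^4 = +1. Now have -(1 / 25).
(1 / 25) = 1. Collecting the sign factors: -1.
Second factor (236 / 541):
Factor out 2: 236 = 2^2·59. Since 541 ≡ 5 (mod 8), (2 / 541) = -1, and (2 / 541)^2 = +1. Now have (59 / 541).
541 ≡ 1 (mod 4), so quadratic reciprocity gives (59 / 541) = (541 / 59). Reduce: 541 ≡ 10 (mod 59). Now have (10 / 59).
Factor out 2: 10 = 2·5. Since 59 ≡ 3 (mod 8), (2 / 59) = -1. Now have -(5 / 59).
5 ≡ 1 (mod 4), so quadratic reciprocity gives (5 / 59) = (59 / 5). Reduce: 59 ≡ 4 (mod 5). Now have -(4 / 5).
Factor out 2: 4 = 2^2. Since 5 ≡ 5 (mod 8), (2 / 5) = -1, and (2 / 5)^2 = +1. Now have -(1 / 5).
(1 / 5) = 1. Collecting the sign factors: -1.
Product: (-1)·(-1) = 1.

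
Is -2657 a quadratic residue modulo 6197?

(-2657/6197)
  = (3540/6197)    [-2657 ≡ 3540 mod 6197]
  = (885/6197)    [6197 ≡ 5 mod 8 ⇒ (2/6197)^2 = +1]
  = (6197/885)    [QR: 885 ≡ 1 mod 4, sign kept]
  = (2/885)    [6197 ≡ 2 mod 885]
  = -(1/885)    [885 ≡ 5 mod 8 ⇒ (2/885) = -1]
  = -1    [(1/885) = 1]
The Legendre symbol is -1, so x^2 ≡ -2657 (mod 6197) has no solution.

no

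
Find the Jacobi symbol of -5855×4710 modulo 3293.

By multiplicativity, (-5855·4710/3293) = (-5855/3293)·(4710/3293).
First factor (-5855/3293):
Reduce the numerator: -5855 ≡ 731 (mod 3293), so (-5855/3293) = (731/3293).
3293 ≡ 1 (mod 4), so quadratic reciprocity gives (731/3293) = (3293/731). Reduce: 3293 ≡ 369 (mod 731). Now have (369/731).
369 ≡ 1 (mod 4), so quadratic reciprocity gives (369/731) = (731/369). Reduce: 731 ≡ 362 (mod 369). Now have (362/369).
Factor out 2: 362 = 2·181. Since 369 ≡ 1 (mod 8), (2/369) = +1. Now have (181/369).
181 ≡ 1 (mod 4), so quadratic reciprocity gives (181/369) = (369/181). Reduce: 369 ≡ 7 (mod 181). Now have (7/181).
181 ≡ 1 (mod 4), so quadratic reciprocity gives (7/181) = (181/7). Reduce: 181 ≡ 6 (mod 7). Now have (6/7).
Factor out 2: 6 = 2·3. Since 7 ≡ 7 (mod 8), (2/7) = +1. Now have (3/7).
Both 3 ≡ 3 and 7 ≡ 3 (mod 4), so reciprocity gives (3/7) = -(7/3). Reduce: 7 ≡ 1 (mod 3). Now have -(1/3).
(1/3) = 1. Collecting the sign factors: -1.
Second factor (4710/3293):
Reduce the numerator: 4710 ≡ 1417 (mod 3293), so (4710/3293) = (1417/3293).
1417 ≡ 1 (mod 4), so quadratic reciprocity gives (1417/3293) = (3293/1417). Reduce: 3293 ≡ 459 (mod 1417). Now have (459/1417).
1417 ≡ 1 (mod 4), so quadratic reciprocity gives (459/1417) = (1417/459). Reduce: 1417 ≡ 40 (mod 459). Now have (40/459).
Factor out 2: 40 = 2^3·5. Since 459 ≡ 3 (mod 8), (2/459) = -1, and (2/459)^3 = -1. Now have -(5/459).
5 ≡ 1 (mod 4), so quadratic reciprocity gives (5/459) = (459/5). Reduce: 459 ≡ 4 (mod 5). Now have -(4/5).
Factor out 2: 4 = 2^2. Since 5 ≡ 5 (mod 8), (2/5) = -1, and (2/5)^2 = +1. Now have -(1/5).
(1/5) = 1. Collecting the sign factors: -1.
Product: (-1)·(-1) = 1.

1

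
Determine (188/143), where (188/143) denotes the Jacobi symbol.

Reduce the numerator: 188 ≡ 45 (mod 143), so (188/143) = (45/143).
45 ≡ 1 (mod 4), so quadratic reciprocity gives (45/143) = (143/45). Reduce: 143 ≡ 8 (mod 45). Now have (8/45).
Factor out 2: 8 = 2^3. Since 45 ≡ 5 (mod 8), (2/45) = -1, and (2/45)^3 = -1. Now have -(1/45).
(1/45) = 1. Collecting the sign factors: -1.

-1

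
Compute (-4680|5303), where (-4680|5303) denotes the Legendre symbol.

Reduce the numerator: -4680 ≡ 623 (mod 5303), so (-4680|5303) = (623|5303).
Both 623 ≡ 3 and 5303 ≡ 3 (mod 4), so reciprocity gives (623|5303) = -(5303|623). Reduce: 5303 ≡ 319 (mod 623). Now have -(319|623).
Both 319 ≡ 3 and 623 ≡ 3 (mod 4), so reciprocity gives (319|623) = -(623|319). Reduce: 623 ≡ 304 (mod 319). Now have (304|319).
Factor out 2: 304 = 2^4·19. Since 319 ≡ 7 (mod 8), (2|319) = +1, and (2|319)^4 = +1. Now have (19|319).
Both 19 ≡ 3 and 319 ≡ 3 (mod 4), so reciprocity gives (19|319) = -(319|19). Reduce: 319 ≡ 15 (mod 19). Now have -(15|19).
Both 15 ≡ 3 and 19 ≡ 3 (mod 4), so reciprocity gives (15|19) = -(19|15). Reduce: 19 ≡ 4 (mod 15). Now have (4|15).
Factor out 2: 4 = 2^2. Since 15 ≡ 7 (mod 8), (2|15) = +1, and (2|15)^2 = +1. Now have (1|15).
(1|15) = 1. Collecting the sign factors: 1.

1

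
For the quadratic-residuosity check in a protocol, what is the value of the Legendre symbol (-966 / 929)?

(-966 / 929)
  = (966 / 929)    [929 ≡ 1 mod 4 ⇒ (-1 / 929) = +1]
  = (37 / 929)    [966 ≡ 37 mod 929]
  = (929 / 37)    [QR: 37 ≡ 1 mod 4, sign kept]
  = (4 / 37)    [929 ≡ 4 mod 37]
  = (1 / 37)    [37 ≡ 5 mod 8 ⇒ (2 / 37)^2 = +1]
  = 1    [(1 / 37) = 1]

1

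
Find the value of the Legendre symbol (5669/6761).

5669 ≡ 1 (mod 4), so quadratic reciprocity gives (5669/6761) = (6761/5669). Reduce: 6761 ≡ 1092 (mod 5669). Now have (1092/5669).
Factor out 2: 1092 = 2^2·273. Since 5669 ≡ 5 (mod 8), (2/5669) = -1, and (2/5669)^2 = +1. Now have (273/5669).
273 ≡ 1 (mod 4), so quadratic reciprocity gives (273/5669) = (5669/273). Reduce: 5669 ≡ 209 (mod 273). Now have (209/273).
209 ≡ 1 (mod 4), so quadratic reciprocity gives (209/273) = (273/209). Reduce: 273 ≡ 64 (mod 209). Now have (64/209).
Factor out 2: 64 = 2^6. Since 209 ≡ 1 (mod 8), (2/209) = +1, and (2/209)^6 = +1. Now have (1/209).
(1/209) = 1. Collecting the sign factors: 1.

1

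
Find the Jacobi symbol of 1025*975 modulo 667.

1

By multiplicativity, (1025·975/667) = (1025/667)·(975/667).
First factor (1025/667):
Reduce the numerator: 1025 ≡ 358 (mod 667), so (1025/667) = (358/667).
Factor out 2: 358 = 2·179. Since 667 ≡ 3 (mod 8), (2/667) = -1. Now have -(179/667).
Both 179 ≡ 3 and 667 ≡ 3 (mod 4), so reciprocity gives (179/667) = -(667/179). Reduce: 667 ≡ 130 (mod 179). Now have (130/179).
Factor out 2: 130 = 2·65. Since 179 ≡ 3 (mod 8), (2/179) = -1. Now have -(65/179).
65 ≡ 1 (mod 4), so quadratic reciprocity gives (65/179) = (179/65). Reduce: 179 ≡ 49 (mod 65). Now have -(49/65).
49 ≡ 1 (mod 4), so quadratic reciprocity gives (49/65) = (65/49). Reduce: 65 ≡ 16 (mod 49). Now have -(16/49).
Factor out 2: 16 = 2^4. Since 49 ≡ 1 (mod 8), (2/49) = +1, and (2/49)^4 = +1. Now have -(1/49).
(1/49) = 1. Collecting the sign factors: -1.
Second factor (975/667):
Reduce the numerator: 975 ≡ 308 (mod 667), so (975/667) = (308/667).
Factor out 2: 308 = 2^2·77. Since 667 ≡ 3 (mod 8), (2/667) = -1, and (2/667)^2 = +1. Now have (77/667).
77 ≡ 1 (mod 4), so quadratic reciprocity gives (77/667) = (667/77). Reduce: 667 ≡ 51 (mod 77). Now have (51/77).
77 ≡ 1 (mod 4), so quadratic reciprocity gives (51/77) = (77/51). Reduce: 77 ≡ 26 (mod 51). Now have (26/51).
Factor out 2: 26 = 2·13. Since 51 ≡ 3 (mod 8), (2/51) = -1. Now have -(13/51).
13 ≡ 1 (mod 4), so quadratic reciprocity gives (13/51) = (51/13). Reduce: 51 ≡ 12 (mod 13). Now have -(12/13).
Factor out 2: 12 = 2^2·3. Since 13 ≡ 5 (mod 8), (2/13) = -1, and (2/13)^2 = +1. Now have -(3/13).
13 ≡ 1 (mod 4), so quadratic reciprocity gives (3/13) = (13/3). Reduce: 13 ≡ 1 (mod 3). Now have -(1/3).
(1/3) = 1. Collecting the sign factors: -1.
Product: (-1)·(-1) = 1.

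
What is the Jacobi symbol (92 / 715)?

-1

Factor out 2: 92 = 2^2·23. Since 715 ≡ 3 (mod 8), (2 / 715) = -1, and (2 / 715)^2 = +1. Now have (23 / 715).
Both 23 ≡ 3 and 715 ≡ 3 (mod 4), so reciprocity gives (23 / 715) = -(715 / 23). Reduce: 715 ≡ 2 (mod 23). Now have -(2 / 23).
Factor out 2: 2 = 2. Since 23 ≡ 7 (mod 8), (2 / 23) = +1. Now have -(1 / 23).
(1 / 23) = 1. Collecting the sign factors: -1.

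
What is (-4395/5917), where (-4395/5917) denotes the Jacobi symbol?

-1

Pull out -1: (-4395/5917) = (-1/5917)·(4395/5917). Since 5917 ≡ 1 (mod 4), (-1/5917) = +1. Now have (4395/5917).
5917 ≡ 1 (mod 4), so quadratic reciprocity gives (4395/5917) = (5917/4395). Reduce: 5917 ≡ 1522 (mod 4395). Now have (1522/4395).
Factor out 2: 1522 = 2·761. Since 4395 ≡ 3 (mod 8), (2/4395) = -1. Now have -(761/4395).
761 ≡ 1 (mod 4), so quadratic reciprocity gives (761/4395) = (4395/761). Reduce: 4395 ≡ 590 (mod 761). Now have -(590/761).
Factor out 2: 590 = 2·295. Since 761 ≡ 1 (mod 8), (2/761) = +1. Now have -(295/761).
761 ≡ 1 (mod 4), so quadratic reciprocity gives (295/761) = (761/295). Reduce: 761 ≡ 171 (mod 295). Now have -(171/295).
Both 171 ≡ 3 and 295 ≡ 3 (mod 4), so reciprocity gives (171/295) = -(295/171). Reduce: 295 ≡ 124 (mod 171). Now have (124/171).
Factor out 2: 124 = 2^2·31. Since 171 ≡ 3 (mod 8), (2/171) = -1, and (2/171)^2 = +1. Now have (31/171).
Both 31 ≡ 3 and 171 ≡ 3 (mod 4), so reciprocity gives (31/171) = -(171/31). Reduce: 171 ≡ 16 (mod 31). Now have -(16/31).
Factor out 2: 16 = 2^4. Since 31 ≡ 7 (mod 8), (2/31) = +1, and (2/31)^4 = +1. Now have -(1/31).
(1/31) = 1. Collecting the sign factors: -1.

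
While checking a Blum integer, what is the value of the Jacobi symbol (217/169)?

1

Reduce the numerator: 217 ≡ 48 (mod 169), so (217/169) = (48/169).
Factor out 2: 48 = 2^4·3. Since 169 ≡ 1 (mod 8), (2/169) = +1, and (2/169)^4 = +1. Now have (3/169).
169 ≡ 1 (mod 4), so quadratic reciprocity gives (3/169) = (169/3). Reduce: 169 ≡ 1 (mod 3). Now have (1/3).
(1/3) = 1. Collecting the sign factors: 1.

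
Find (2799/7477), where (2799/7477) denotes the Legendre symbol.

(2799/7477)
  = (7477/2799)    [QR: 7477 ≡ 1 mod 4, sign kept]
  = (1879/2799)    [7477 ≡ 1879 mod 2799]
  = -(2799/1879)    [QR: both ≡ 3 mod 4, sign flips]
  = -(920/1879)    [2799 ≡ 920 mod 1879]
  = -(115/1879)    [1879 ≡ 7 mod 8 ⇒ (2/1879)^3 = +1]
  = (1879/115)    [QR: both ≡ 3 mod 4, sign flips]
  = (39/115)    [1879 ≡ 39 mod 115]
  = -(115/39)    [QR: both ≡ 3 mod 4, sign flips]
  = -(37/39)    [115 ≡ 37 mod 39]
  = -(39/37)    [QR: 37 ≡ 1 mod 4, sign kept]
  = -(2/37)    [39 ≡ 2 mod 37]
  = (1/37)    [37 ≡ 5 mod 8 ⇒ (2/37) = -1]
  = 1    [(1/37) = 1]

1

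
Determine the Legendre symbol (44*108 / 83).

By multiplicativity, (44·108 / 83) = (44 / 83)·(108 / 83).
First factor (44 / 83):
(44 / 83)
  = (11 / 83)    [83 ≡ 3 mod 8 ⇒ (2 / 83)^2 = +1]
  = -(83 / 11)    [QR: both ≡ 3 mod 4, sign flips]
  = -(6 / 11)    [83 ≡ 6 mod 11]
  = (3 / 11)    [11 ≡ 3 mod 8 ⇒ (2 / 11) = -1]
  = -(11 / 3)    [QR: both ≡ 3 mod 4, sign flips]
  = -(2 / 3)    [11 ≡ 2 mod 3]
  = (1 / 3)    [3 ≡ 3 mod 8 ⇒ (2 / 3) = -1]
  = 1    [(1 / 3) = 1]
Second factor (108 / 83):
(108 / 83)
  = (25 / 83)    [108 ≡ 25 mod 83]
  = (83 / 25)    [QR: 25 ≡ 1 mod 4, sign kept]
  = (8 / 25)    [83 ≡ 8 mod 25]
  = (1 / 25)    [25 ≡ 1 mod 8 ⇒ (2 / 25)^3 = +1]
  = 1    [(1 / 25) = 1]
Product: (1)·(1) = 1.

1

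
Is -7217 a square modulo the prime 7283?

Reduce the numerator: -7217 ≡ 66 (mod 7283), so (-7217/7283) = (66/7283).
Factor out 2: 66 = 2·33. Since 7283 ≡ 3 (mod 8), (2/7283) = -1. Now have -(33/7283).
33 ≡ 1 (mod 4), so quadratic reciprocity gives (33/7283) = (7283/33). Reduce: 7283 ≡ 23 (mod 33). Now have -(23/33).
33 ≡ 1 (mod 4), so quadratic reciprocity gives (23/33) = (33/23). Reduce: 33 ≡ 10 (mod 23). Now have -(10/23).
Factor out 2: 10 = 2·5. Since 23 ≡ 7 (mod 8), (2/23) = +1. Now have -(5/23).
5 ≡ 1 (mod 4), so quadratic reciprocity gives (5/23) = (23/5). Reduce: 23 ≡ 3 (mod 5). Now have -(3/5).
5 ≡ 1 (mod 4), so quadratic reciprocity gives (3/5) = (5/3). Reduce: 5 ≡ 2 (mod 3). Now have -(2/3).
Factor out 2: 2 = 2. Since 3 ≡ 3 (mod 8), (2/3) = -1. Now have (1/3).
(1/3) = 1. Collecting the sign factors: 1.
(-7217/7283) = 1, and 7283 is prime, so -7217 is a quadratic residue mod 7283.

yes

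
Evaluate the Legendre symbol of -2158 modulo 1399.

1

(-2158 / 1399)
  = (640 / 1399)    [-2158 ≡ 640 mod 1399]
  = (5 / 1399)    [1399 ≡ 7 mod 8 ⇒ (2 / 1399)^7 = +1]
  = (1399 / 5)    [QR: 5 ≡ 1 mod 4, sign kept]
  = (4 / 5)    [1399 ≡ 4 mod 5]
  = (1 / 5)    [5 ≡ 5 mod 8 ⇒ (2 / 5)^2 = +1]
  = 1    [(1 / 5) = 1]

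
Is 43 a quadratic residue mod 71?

Both 43 ≡ 3 and 71 ≡ 3 (mod 4), so reciprocity gives (43|71) = -(71|43). Reduce: 71 ≡ 28 (mod 43). Now have -(28|43).
Factor out 2: 28 = 2^2·7. Since 43 ≡ 3 (mod 8), (2|43) = -1, and (2|43)^2 = +1. Now have -(7|43).
Both 7 ≡ 3 and 43 ≡ 3 (mod 4), so reciprocity gives (7|43) = -(43|7). Reduce: 43 ≡ 1 (mod 7). Now have (1|7).
(1|7) = 1. Collecting the sign factors: 1.
The Legendre symbol is 1, so x^2 ≡ 43 (mod 71) has solution.

yes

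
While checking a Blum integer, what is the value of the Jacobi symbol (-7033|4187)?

-1

(-7033|4187)
  = (1341|4187)    [-7033 ≡ 1341 mod 4187]
  = (4187|1341)    [QR: 1341 ≡ 1 mod 4, sign kept]
  = (164|1341)    [4187 ≡ 164 mod 1341]
  = (41|1341)    [1341 ≡ 5 mod 8 ⇒ (2|1341)^2 = +1]
  = (1341|41)    [QR: 41 ≡ 1 mod 4, sign kept]
  = (29|41)    [1341 ≡ 29 mod 41]
  = (41|29)    [QR: 29 ≡ 1 mod 4, sign kept]
  = (12|29)    [41 ≡ 12 mod 29]
  = (3|29)    [29 ≡ 5 mod 8 ⇒ (2|29)^2 = +1]
  = (29|3)    [QR: 29 ≡ 1 mod 4, sign kept]
  = (2|3)    [29 ≡ 2 mod 3]
  = -(1|3)    [3 ≡ 3 mod 8 ⇒ (2|3) = -1]
  = -1    [(1|3) = 1]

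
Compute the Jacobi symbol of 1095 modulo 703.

(1095|703)
  = (392|703)    [1095 ≡ 392 mod 703]
  = (49|703)    [703 ≡ 7 mod 8 ⇒ (2|703)^3 = +1]
  = (703|49)    [QR: 49 ≡ 1 mod 4, sign kept]
  = (17|49)    [703 ≡ 17 mod 49]
  = (49|17)    [QR: 17 ≡ 1 mod 4, sign kept]
  = (15|17)    [49 ≡ 15 mod 17]
  = (17|15)    [QR: 17 ≡ 1 mod 4, sign kept]
  = (2|15)    [17 ≡ 2 mod 15]
  = (1|15)    [15 ≡ 7 mod 8 ⇒ (2|15) = +1]
  = 1    [(1|15) = 1]

1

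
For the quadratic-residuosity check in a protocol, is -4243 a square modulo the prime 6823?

yes

Pull out -1: (-4243/6823) = (-1/6823)·(4243/6823). Since 6823 ≡ 3 (mod 4), (-1/6823) = -1. Now have -(4243/6823).
Both 4243 ≡ 3 and 6823 ≡ 3 (mod 4), so reciprocity gives (4243/6823) = -(6823/4243). Reduce: 6823 ≡ 2580 (mod 4243). Now have (2580/4243).
Factor out 2: 2580 = 2^2·645. Since 4243 ≡ 3 (mod 8), (2/4243) = -1, and (2/4243)^2 = +1. Now have (645/4243).
645 ≡ 1 (mod 4), so quadratic reciprocity gives (645/4243) = (4243/645). Reduce: 4243 ≡ 373 (mod 645). Now have (373/645).
373 ≡ 1 (mod 4), so quadratic reciprocity gives (373/645) = (645/373). Reduce: 645 ≡ 272 (mod 373). Now have (272/373).
Factor out 2: 272 = 2^4·17. Since 373 ≡ 5 (mod 8), (2/373) = -1, and (2/373)^4 = +1. Now have (17/373).
17 ≡ 1 (mod 4), so quadratic reciprocity gives (17/373) = (373/17). Reduce: 373 ≡ 16 (mod 17). Now have (16/17).
Factor out 2: 16 = 2^4. Since 17 ≡ 1 (mod 8), (2/17) = +1, and (2/17)^4 = +1. Now have (1/17).
(1/17) = 1. Collecting the sign factors: 1.
The Legendre symbol is 1, so x^2 ≡ -4243 (mod 6823) has solution.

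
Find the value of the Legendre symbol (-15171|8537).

1

(-15171|8537)
  = (15171|8537)    [8537 ≡ 1 mod 4 ⇒ (-1|8537) = +1]
  = (6634|8537)    [15171 ≡ 6634 mod 8537]
  = (3317|8537)    [8537 ≡ 1 mod 8 ⇒ (2|8537) = +1]
  = (8537|3317)    [QR: 3317 ≡ 1 mod 4, sign kept]
  = (1903|3317)    [8537 ≡ 1903 mod 3317]
  = (3317|1903)    [QR: 3317 ≡ 1 mod 4, sign kept]
  = (1414|1903)    [3317 ≡ 1414 mod 1903]
  = (707|1903)    [1903 ≡ 7 mod 8 ⇒ (2|1903) = +1]
  = -(1903|707)    [QR: both ≡ 3 mod 4, sign flips]
  = -(489|707)    [1903 ≡ 489 mod 707]
  = -(707|489)    [QR: 489 ≡ 1 mod 4, sign kept]
  = -(218|489)    [707 ≡ 218 mod 489]
  = -(109|489)    [489 ≡ 1 mod 8 ⇒ (2|489) = +1]
  = -(489|109)    [QR: 109 ≡ 1 mod 4, sign kept]
  = -(53|109)    [489 ≡ 53 mod 109]
  = -(109|53)    [QR: 53 ≡ 1 mod 4, sign kept]
  = -(3|53)    [109 ≡ 3 mod 53]
  = -(53|3)    [QR: 53 ≡ 1 mod 4, sign kept]
  = -(2|3)    [53 ≡ 2 mod 3]
  = (1|3)    [3 ≡ 3 mod 8 ⇒ (2|3) = -1]
  = 1    [(1|3) = 1]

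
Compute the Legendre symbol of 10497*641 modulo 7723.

By multiplicativity, (10497·641 / 7723) = (10497 / 7723)·(641 / 7723).
First factor (10497 / 7723):
(10497 / 7723)
  = (2774 / 7723)    [10497 ≡ 2774 mod 7723]
  = -(1387 / 7723)    [7723 ≡ 3 mod 8 ⇒ (2 / 7723) = -1]
  = (7723 / 1387)    [QR: both ≡ 3 mod 4, sign flips]
  = (788 / 1387)    [7723 ≡ 788 mod 1387]
  = (197 / 1387)    [1387 ≡ 3 mod 8 ⇒ (2 / 1387)^2 = +1]
  = (1387 / 197)    [QR: 197 ≡ 1 mod 4, sign kept]
  = (8 / 197)    [1387 ≡ 8 mod 197]
  = -(1 / 197)    [197 ≡ 5 mod 8 ⇒ (2 / 197)^3 = -1]
  = -1    [(1 / 197) = 1]
Second factor (641 / 7723):
(641 / 7723)
  = (7723 / 641)    [QR: 641 ≡ 1 mod 4, sign kept]
  = (31 / 641)    [7723 ≡ 31 mod 641]
  = (641 / 31)    [QR: 641 ≡ 1 mod 4, sign kept]
  = (21 / 31)    [641 ≡ 21 mod 31]
  = (31 / 21)    [QR: 21 ≡ 1 mod 4, sign kept]
  = (10 / 21)    [31 ≡ 10 mod 21]
  = -(5 / 21)    [21 ≡ 5 mod 8 ⇒ (2 / 21) = -1]
  = -(21 / 5)    [QR: 5 ≡ 1 mod 4, sign kept]
  = -(1 / 5)    [21 ≡ 1 mod 5]
  = -1    [(1 / 5) = 1]
Product: (-1)·(-1) = 1.

1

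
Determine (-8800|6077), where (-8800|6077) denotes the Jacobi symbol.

-1

Pull out -1: (-8800|6077) = (-1|6077)·(8800|6077). Since 6077 ≡ 1 (mod 4), (-1|6077) = +1. Now have (8800|6077).
Reduce the numerator: 8800 ≡ 2723 (mod 6077), so (8800|6077) = (2723|6077).
6077 ≡ 1 (mod 4), so quadratic reciprocity gives (2723|6077) = (6077|2723). Reduce: 6077 ≡ 631 (mod 2723). Now have (631|2723).
Both 631 ≡ 3 and 2723 ≡ 3 (mod 4), so reciprocity gives (631|2723) = -(2723|631). Reduce: 2723 ≡ 199 (mod 631). Now have -(199|631).
Both 199 ≡ 3 and 631 ≡ 3 (mod 4), so reciprocity gives (199|631) = -(631|199). Reduce: 631 ≡ 34 (mod 199). Now have (34|199).
Factor out 2: 34 = 2·17. Since 199 ≡ 7 (mod 8), (2|199) = +1. Now have (17|199).
17 ≡ 1 (mod 4), so quadratic reciprocity gives (17|199) = (199|17). Reduce: 199 ≡ 12 (mod 17). Now have (12|17).
Factor out 2: 12 = 2^2·3. Since 17 ≡ 1 (mod 8), (2|17) = +1, and (2|17)^2 = +1. Now have (3|17).
17 ≡ 1 (mod 4), so quadratic reciprocity gives (3|17) = (17|3). Reduce: 17 ≡ 2 (mod 3). Now have (2|3).
Factor out 2: 2 = 2. Since 3 ≡ 3 (mod 8), (2|3) = -1. Now have -(1|3).
(1|3) = 1. Collecting the sign factors: -1.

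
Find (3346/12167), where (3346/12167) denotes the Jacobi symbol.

Factor out 2: 3346 = 2·1673. Since 12167 ≡ 7 (mod 8), (2/12167) = +1. Now have (1673/12167).
1673 ≡ 1 (mod 4), so quadratic reciprocity gives (1673/12167) = (12167/1673). Reduce: 12167 ≡ 456 (mod 1673). Now have (456/1673).
Factor out 2: 456 = 2^3·57. Since 1673 ≡ 1 (mod 8), (2/1673) = +1, and (2/1673)^3 = +1. Now have (57/1673).
57 ≡ 1 (mod 4), so quadratic reciprocity gives (57/1673) = (1673/57). Reduce: 1673 ≡ 20 (mod 57). Now have (20/57).
Factor out 2: 20 = 2^2·5. Since 57 ≡ 1 (mod 8), (2/57) = +1, and (2/57)^2 = +1. Now have (5/57).
5 ≡ 1 (mod 4), so quadratic reciprocity gives (5/57) = (57/5). Reduce: 57 ≡ 2 (mod 5). Now have (2/5).
Factor out 2: 2 = 2. Since 5 ≡ 5 (mod 8), (2/5) = -1. Now have -(1/5).
(1/5) = 1. Collecting the sign factors: -1.

-1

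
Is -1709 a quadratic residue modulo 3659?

yes

(-1709/3659)
  = -(1709/3659)    [3659 ≡ 3 mod 4 ⇒ (-1/3659) = -1]
  = -(3659/1709)    [QR: 1709 ≡ 1 mod 4, sign kept]
  = -(241/1709)    [3659 ≡ 241 mod 1709]
  = -(1709/241)    [QR: 241 ≡ 1 mod 4, sign kept]
  = -(22/241)    [1709 ≡ 22 mod 241]
  = -(11/241)    [241 ≡ 1 mod 8 ⇒ (2/241) = +1]
  = -(241/11)    [QR: 241 ≡ 1 mod 4, sign kept]
  = -(10/11)    [241 ≡ 10 mod 11]
  = (5/11)    [11 ≡ 3 mod 8 ⇒ (2/11) = -1]
  = (11/5)    [QR: 5 ≡ 1 mod 4, sign kept]
  = (1/5)    [11 ≡ 1 mod 5]
  = 1    [(1/5) = 1]
(-1709/3659) = 1, and 3659 is prime, so -1709 is a quadratic residue mod 3659.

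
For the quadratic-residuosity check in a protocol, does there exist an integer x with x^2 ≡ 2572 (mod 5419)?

(2572/5419)
  = (643/5419)    [5419 ≡ 3 mod 8 ⇒ (2/5419)^2 = +1]
  = -(5419/643)    [QR: both ≡ 3 mod 4, sign flips]
  = -(275/643)    [5419 ≡ 275 mod 643]
  = (643/275)    [QR: both ≡ 3 mod 4, sign flips]
  = (93/275)    [643 ≡ 93 mod 275]
  = (275/93)    [QR: 93 ≡ 1 mod 4, sign kept]
  = (89/93)    [275 ≡ 89 mod 93]
  = (93/89)    [QR: 89 ≡ 1 mod 4, sign kept]
  = (4/89)    [93 ≡ 4 mod 89]
  = (1/89)    [89 ≡ 1 mod 8 ⇒ (2/89)^2 = +1]
  = 1    [(1/89) = 1]
(2572/5419) = 1, and 5419 is prime, so 2572 is a quadratic residue mod 5419.

yes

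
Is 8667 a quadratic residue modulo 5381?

no

Reduce the numerator: 8667 ≡ 3286 (mod 5381), so (8667/5381) = (3286/5381).
Factor out 2: 3286 = 2·1643. Since 5381 ≡ 5 (mod 8), (2/5381) = -1. Now have -(1643/5381).
5381 ≡ 1 (mod 4), so quadratic reciprocity gives (1643/5381) = (5381/1643). Reduce: 5381 ≡ 452 (mod 1643). Now have -(452/1643).
Factor out 2: 452 = 2^2·113. Since 1643 ≡ 3 (mod 8), (2/1643) = -1, and (2/1643)^2 = +1. Now have -(113/1643).
113 ≡ 1 (mod 4), so quadratic reciprocity gives (113/1643) = (1643/113). Reduce: 1643 ≡ 61 (mod 113). Now have -(61/113).
61 ≡ 1 (mod 4), so quadratic reciprocity gives (61/113) = (113/61). Reduce: 113 ≡ 52 (mod 61). Now have -(52/61).
Factor out 2: 52 = 2^2·13. Since 61 ≡ 5 (mod 8), (2/61) = -1, and (2/61)^2 = +1. Now have -(13/61).
13 ≡ 1 (mod 4), so quadratic reciprocity gives (13/61) = (61/13). Reduce: 61 ≡ 9 (mod 13). Now have -(9/13).
9 ≡ 1 (mod 4), so quadratic reciprocity gives (9/13) = (13/9). Reduce: 13 ≡ 4 (mod 9). Now have -(4/9).
Factor out 2: 4 = 2^2. Since 9 ≡ 1 (mod 8), (2/9) = +1, and (2/9)^2 = +1. Now have -(1/9).
(1/9) = 1. Collecting the sign factors: -1.
(8667/5381) = -1, and 5381 is prime, so 8667 is not a quadratic residue mod 5381.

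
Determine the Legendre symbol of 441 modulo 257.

Reduce the numerator: 441 ≡ 184 (mod 257), so (441|257) = (184|257).
Factor out 2: 184 = 2^3·23. Since 257 ≡ 1 (mod 8), (2|257) = +1, and (2|257)^3 = +1. Now have (23|257).
257 ≡ 1 (mod 4), so quadratic reciprocity gives (23|257) = (257|23). Reduce: 257 ≡ 4 (mod 23). Now have (4|23).
Factor out 2: 4 = 2^2. Since 23 ≡ 7 (mod 8), (2|23) = +1, and (2|23)^2 = +1. Now have (1|23).
(1|23) = 1. Collecting the sign factors: 1.

1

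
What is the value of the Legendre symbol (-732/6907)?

(-732/6907)
  = (6175/6907)    [-732 ≡ 6175 mod 6907]
  = -(6907/6175)    [QR: both ≡ 3 mod 4, sign flips]
  = -(732/6175)    [6907 ≡ 732 mod 6175]
  = -(183/6175)    [6175 ≡ 7 mod 8 ⇒ (2/6175)^2 = +1]
  = (6175/183)    [QR: both ≡ 3 mod 4, sign flips]
  = (136/183)    [6175 ≡ 136 mod 183]
  = (17/183)    [183 ≡ 7 mod 8 ⇒ (2/183)^3 = +1]
  = (183/17)    [QR: 17 ≡ 1 mod 4, sign kept]
  = (13/17)    [183 ≡ 13 mod 17]
  = (17/13)    [QR: 13 ≡ 1 mod 4, sign kept]
  = (4/13)    [17 ≡ 4 mod 13]
  = (1/13)    [13 ≡ 5 mod 8 ⇒ (2/13)^2 = +1]
  = 1    [(1/13) = 1]

1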